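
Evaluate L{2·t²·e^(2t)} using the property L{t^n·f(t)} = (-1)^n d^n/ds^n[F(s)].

L{e^(2t)} = 1/(s-2). d/ds[1/(s-2)] = -1/(s-2)². d²/ds²[1/(s-2)] = 2/(s-2)³. So L{t²·e^(2t)} = (-1)² · 2/(s-2)³ = 2/(s-2)³. Then L{2·t²·e^(2t)} = 2·2/(s-2)³ = 4/(s-2)³

Final answer: 4/(s-2)³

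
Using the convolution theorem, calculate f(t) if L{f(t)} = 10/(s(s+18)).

10/(s(s+18)) = (10/s)·(1/(s+18)) = L{10}·L{e^(-18t)}. By convolution, f(t) = 10*e^(-18t) = ∫₀ᵗ 10·e^(-18τ) dτ = 10·(1 - e^(-18t))/18

Final answer: 10·(1 - e^(-18t))/18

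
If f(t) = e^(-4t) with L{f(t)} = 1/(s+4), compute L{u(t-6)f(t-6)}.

Time shift theorem: L{u(t-a)f(t-a)} = e^(-as)F(s). Here a=6, F(s) = 1/(s+4), so L{u(t-6)f(t-6)} = e^(-6s)·1/(s+4)

Final answer: e^(-6s)·1/(s+4)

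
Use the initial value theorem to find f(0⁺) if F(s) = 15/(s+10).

f(0⁺) = lim_{s→∞} s·15/(s+10) = lim_{s→∞} 15s/(s+10) = 15

Final answer: 15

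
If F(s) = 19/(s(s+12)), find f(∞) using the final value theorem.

f(∞) = lim_{s→0} s·19/(s(s+12)) = lim_{s→0} 19/(s+12) = 19/12 = 19/12

Final answer: 19/12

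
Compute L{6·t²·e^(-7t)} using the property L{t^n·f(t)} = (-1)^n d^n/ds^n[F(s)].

L{e^(-7t)} = 1/(s+7). d/ds[1/(s+7)] = -1/(s+7)². d²/ds²[1/(s+7)] = 2/(s+7)³. So L{t²·e^(-7t)} = (-1)² · 2/(s+7)³ = 2/(s+7)³. Then L{6·t²·e^(-7t)} = 6·2/(s+7)³ = 12/(s+7)³

Final answer: 12/(s+7)³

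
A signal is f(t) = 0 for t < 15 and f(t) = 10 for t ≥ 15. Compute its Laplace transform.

f(t) = 10·u(t-15). L{u(t-15)} = e^(-15s)/s, so L{f(t)} = 10·e^(-15s)/s

Final answer: 10·e^(-15s)/s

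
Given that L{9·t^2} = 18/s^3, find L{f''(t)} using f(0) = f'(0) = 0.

L{f''(t)} = s²F(s) - sf(0) - f'(0) = s²·18/s^3 - 0 - 0 = 18/s

Final answer: 18/s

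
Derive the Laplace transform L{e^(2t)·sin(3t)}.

L{e^(at)·sin(ωt)} = ω/((s-a)² + ω²), so L{e^(2t)·sin(3t)} = 3/((s-2)² + 9)

Final answer: 3/((s-2)² + 9)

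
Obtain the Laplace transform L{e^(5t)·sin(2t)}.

L{e^(at)·sin(ωt)} = ω/((s-a)² + ω²), so L{e^(5t)·sin(2t)} = 2/((s-5)² + 4)

Final answer: 2/((s-5)² + 4)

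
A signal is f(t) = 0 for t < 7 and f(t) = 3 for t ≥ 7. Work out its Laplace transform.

f(t) = 3·u(t-7). L{u(t-7)} = e^(-7s)/s, so L{f(t)} = 3·e^(-7s)/s

Final answer: 3·e^(-7s)/s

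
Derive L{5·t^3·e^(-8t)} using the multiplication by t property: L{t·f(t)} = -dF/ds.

Using L{t^n·e^(at)} = n!/(s-a)^(n+1), L{t^3·e^(-8t)} = 6/(s+8)^4, so L{5·t^3·e^(-8t)} = 5·6/(s+8)^4 = 30/(s+8)^4

Final answer: 30/(s+8)^4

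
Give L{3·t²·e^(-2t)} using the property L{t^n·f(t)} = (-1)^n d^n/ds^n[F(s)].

L{e^(-2t)} = 1/(s+2). d/ds[1/(s+2)] = -1/(s+2)². d²/ds²[1/(s+2)] = 2/(s+2)³. So L{t²·e^(-2t)} = (-1)² · 2/(s+2)³ = 2/(s+2)³. Then L{3·t²·e^(-2t)} = 3·2/(s+2)³ = 6/(s+2)³

Final answer: 6/(s+2)³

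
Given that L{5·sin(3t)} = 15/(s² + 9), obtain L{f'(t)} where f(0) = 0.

L{f'(t)} = s·F(s) - f(0) = s·15/(s² + 9) - 0 = 15s/(s² + 9)

Final answer: 15s/(s² + 9)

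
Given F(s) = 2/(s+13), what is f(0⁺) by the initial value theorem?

f(0⁺) = lim_{s→∞} s·2/(s+13) = lim_{s→∞} 2s/(s+13) = 2

Final answer: 2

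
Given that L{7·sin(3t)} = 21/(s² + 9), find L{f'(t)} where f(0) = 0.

L{f'(t)} = s·F(s) - f(0) = s·21/(s² + 9) - 0 = 21s/(s² + 9)

Final answer: 21s/(s² + 9)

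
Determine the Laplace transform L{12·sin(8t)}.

L{sin(ωt)} = ω/(s² + ω²), so L{sin(8t)} = 8/(s² + 64). Then L{12·sin(8t)} = 12·8/(s² + 64) = 96/(s² + 64)

Final answer: 96/(s² + 64)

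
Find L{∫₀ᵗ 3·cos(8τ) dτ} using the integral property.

L{∫₀ᵗ f(τ)dτ} = F(s)/s with F(s) = 3s/(s² + 64), so the result is (3s/(s² + 64))/s = 3/(s² + 64)

Final answer: 3/(s² + 64)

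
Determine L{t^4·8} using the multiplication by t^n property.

L{8} = 8/s. d^1/ds^1[1/s] = -1/s². d^2/ds^2[1/s] = 2/s^3. d^3/ds^3[1/s] = -6/s^4. d^4/ds^4[1/s] = 24/s^5. So L{t^4} = (-1)^{4}·24/s^5 = 24/s^5. Then L{t^4·8} = 8·24/s^5 = 192/s^5

Final answer: 192/s^5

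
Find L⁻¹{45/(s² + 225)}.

This is the form c·a/(s² + a²) with a = 15, c = 3. L⁻¹ = 3·sin(15t)

Final answer: 3·sin(15t)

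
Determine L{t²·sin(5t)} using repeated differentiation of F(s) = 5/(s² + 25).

F(s) = 5/(s² + 25). F'(s) = -10s/(s² + 25)². F''(s) = -10(25 - 3s²)/(s² + 25)³ = (30s² - 250)/(s² + 25)³. So L{t²·sin(5t)} = (-1)² F''(s) = (30s² - 250)/(s² + 25)³

Final answer: (30s² - 250)/(s² + 25)³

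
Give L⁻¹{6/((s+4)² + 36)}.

Form: b/((s-a)² + b²) → e^(at)sin(bt). With a=-4, b=6

Final answer: e^(-4t)·sin(6t)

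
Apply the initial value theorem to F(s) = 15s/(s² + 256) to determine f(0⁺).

f(0⁺) = lim_{s→∞} s·15s/(s² + 256) = lim_{s→∞} 15s²/(s² + 256) = 15

Final answer: 15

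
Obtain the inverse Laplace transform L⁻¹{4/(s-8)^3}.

L⁻¹{n!/(s-a)^(n+1)} = t^n·e^(at) with n=2, a=8. So L⁻¹{2/(s-8)^3} = t^2·e^(8t), and L⁻¹{4/(s-8)^3} = (4/2)·t^2·e^(8t) = 2·t^2·e^(8t)

Final answer: 2·t^2·e^(8t)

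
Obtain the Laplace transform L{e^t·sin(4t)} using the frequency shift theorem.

Frequency shift: L{e^(at)f(t)} = F(s-a). L{e^t·sin(4t)} = 4/((s-1)² + 16)

Final answer: 4/((s-1)² + 16)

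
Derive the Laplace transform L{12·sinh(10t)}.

L{sinh(ωt)} = ω/(s² - ω²), so L{sinh(10t)} = 10/(s² - 100). Then L{12·sinh(10t)} = 12·10/(s² - 100) = 120/(s² - 100)

Final answer: 120/(s² - 100)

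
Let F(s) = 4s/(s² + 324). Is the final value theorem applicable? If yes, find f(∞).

The final value theorem requires all poles of sF(s) in the left half-plane. sF(s) = 4s²/(s² + 324) has poles at s = ±18i (imaginary axis). Theorem does NOT apply (oscillatory system).

Final answer: Not applicable (oscillatory)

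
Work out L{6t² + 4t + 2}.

L{6t² + 4t + 2} = 6·2/s³ + 4/s² + 2/s = 12/s³ + 4/s² + 2/s

Final answer: 12/s³ + 4/s² + 2/s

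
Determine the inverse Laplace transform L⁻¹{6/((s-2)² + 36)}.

Using frequency shift, L⁻¹{6/((s-2)² + 36)} = e^(2t)·sin(6t)

Final answer: e^(2t)·sin(6t)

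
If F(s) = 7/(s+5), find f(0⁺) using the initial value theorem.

f(0⁺) = lim_{s→∞} s·7/(s+5) = lim_{s→∞} 7s/(s+5) = 7

Final answer: 7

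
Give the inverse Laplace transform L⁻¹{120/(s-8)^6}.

L⁻¹{n!/(s-a)^(n+1)} = t^n·e^(at), so L⁻¹{120/(s-8)^6} = t^5·e^(8t)

Final answer: t^5·e^(8t)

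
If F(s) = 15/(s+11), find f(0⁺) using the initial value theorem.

f(0⁺) = lim_{s→∞} s·15/(s+11) = lim_{s→∞} 15s/(s+11) = 15

Final answer: 15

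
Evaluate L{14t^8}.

L{t^n} = n!/s^(n+1). So L{14t^8} = 14·8!/s^9 = 564480/s^9

Final answer: 564480/s^9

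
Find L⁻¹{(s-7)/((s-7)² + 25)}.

Using frequency shift: L⁻¹{(s-a)/((s-a)² + b²)} = e^(at)cos(bt). Here a=7, b=5

Final answer: e^(7t)·cos(5t)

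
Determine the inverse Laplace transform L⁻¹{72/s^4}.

L⁻¹{n!/s^(n+1)} = t^n with n=3. So L⁻¹{6/s^4} = t^3, and L⁻¹{72/s^4} = (72/6)·t^3 = 12·t^3

Final answer: 12·t^3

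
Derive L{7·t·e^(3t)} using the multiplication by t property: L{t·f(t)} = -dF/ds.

Using L{t^n·e^(at)} = n!/(s-a)^(n+1), L{t·e^(3t)} = 1/(s-3)^2, so L{7·t·e^(3t)} = 7·1/(s-3)^2 = 7/(s-3)^2

Final answer: 7/(s-3)^2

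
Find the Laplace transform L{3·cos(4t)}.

L{cos(ωt)} = s/(s² + ω²), so L{cos(4t)} = s/(s² + 16). Then L{3·cos(4t)} = 3·s/(s² + 16) = 3s/(s² + 16)

Final answer: 3s/(s² + 16)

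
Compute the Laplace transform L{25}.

L{25} = 25 · L{1} = 25/s

Final answer: 25/s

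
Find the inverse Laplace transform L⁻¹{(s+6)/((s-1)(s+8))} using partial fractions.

Using partial fractions, f(t) = (7e^t + 2e^(-8t))/9

Final answer: (7e^t + 2e^(-8t))/9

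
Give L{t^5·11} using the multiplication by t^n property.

L{11} = 11/s. d^1/ds^1[1/s] = -1/s². d^2/ds^2[1/s] = 2/s^3. d^3/ds^3[1/s] = -6/s^4. d^4/ds^4[1/s] = 24/s^5. d^5/ds^5[1/s] = -120/s^6. So L{t^5} = (-1)^{5}·-120/s^6 = 120/s^6. Then L{t^5·11} = 11·120/s^6 = 1320/s^6

Final answer: 1320/s^6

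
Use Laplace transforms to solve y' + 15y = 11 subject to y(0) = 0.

sY + 15Y = 11/s. Y = 11/(s(s+15)). Partial fractions: Y = 11/15/s - 11/15/(s+15)

Final answer: y(t) = 11/15(1 - e^(-15t))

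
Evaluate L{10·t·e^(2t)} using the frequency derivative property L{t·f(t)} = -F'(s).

L{e^(2t)} = 1/(s-2). By frequency derivative: L{t·e^(2t)} = -d/ds[1/(s-2)] = -(-1)/(s-2)² = 1/(s-2)². Then L{10·t·e^(2t)} = 10·1/(s-2)² = 10/(s-2)²

Final answer: 10/(s-2)²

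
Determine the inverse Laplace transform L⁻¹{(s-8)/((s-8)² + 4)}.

Using frequency shift, L⁻¹{(s-8)/((s-8)² + 4)} = e^(8t)·cos(2t)

Final answer: e^(8t)·cos(2t)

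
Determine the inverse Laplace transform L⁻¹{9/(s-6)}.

L⁻¹{1/(s-a)} = e^(at), so L⁻¹{1/(s-6)} = e^(6t), and L⁻¹{9/(s-6)} = 9·e^(6t)

Final answer: 9·e^(6t)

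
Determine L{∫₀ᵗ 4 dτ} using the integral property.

L{∫₀ᵗ f(τ)dτ} = F(s)/s with f(t) = 4. F(s) = 4/s, so L{∫₀ᵗ 4 dτ} = (4/s)/s = 4/s². (Check: ∫₀ᵗ 4 dτ = 4t.)

Final answer: 4/s²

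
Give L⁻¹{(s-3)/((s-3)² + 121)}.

Using frequency shift: L⁻¹{(s-a)/((s-a)² + b²)} = e^(at)cos(bt). Here a=3, b=11

Final answer: e^(3t)·cos(11t)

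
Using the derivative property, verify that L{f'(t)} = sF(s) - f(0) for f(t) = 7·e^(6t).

f'(t) = 42e^(6t). Direct: L{f'(t)} = 42/(s-6). Property: s·7/(s-6) - 7 = (7s - 7(s-6))/(s-6) = 42/(s-6). ✓

Final answer: 42/(s-6)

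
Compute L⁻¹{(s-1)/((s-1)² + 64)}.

Using frequency shift: L⁻¹{(s-a)/((s-a)² + b²)} = e^(at)cos(bt). Here a=1, b=8

Final answer: e^t·cos(8t)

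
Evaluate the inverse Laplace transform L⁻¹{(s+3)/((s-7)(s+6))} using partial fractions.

Using partial fractions, f(t) = (10e^(7t) + 3e^(-6t))/13

Final answer: (10e^(7t) + 3e^(-6t))/13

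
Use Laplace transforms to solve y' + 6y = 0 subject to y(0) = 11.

L{y'} + 6L{y} = 0. sY - 11 + 6Y = 0. Y(s+6) = 11. Y = 11/(s+6)

Final answer: y(t) = 11e^(-6t)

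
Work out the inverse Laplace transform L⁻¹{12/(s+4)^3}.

L⁻¹{n!/(s-a)^(n+1)} = t^n·e^(at) with n=2, a=-4. So L⁻¹{2/(s+4)^3} = t^2·e^(-4t), and L⁻¹{12/(s+4)^3} = (12/2)·t^2·e^(-4t) = 6·t^2·e^(-4t)

Final answer: 6·t^2·e^(-4t)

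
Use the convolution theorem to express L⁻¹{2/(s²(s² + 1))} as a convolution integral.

2/(s²(s² + 1)) = (1/s²)·(2/(s² + 1)) = L{t}·L{2·sin(t)}. So f(t) = t*(2·sin(t)) = ∫₀ᵗ 2τ·sin((t-τ)) dτ

Final answer: ∫₀ᵗ 2τ·sin((t-τ)) dτ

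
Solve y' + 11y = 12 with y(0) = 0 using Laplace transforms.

sY + 11Y = 12/s. Y = 12/(s(s+11)). Partial fractions: Y = 12/11/s - 12/11/(s+11)

Final answer: y(t) = 12/11(1 - e^(-11t))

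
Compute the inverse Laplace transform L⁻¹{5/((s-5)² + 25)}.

Using frequency shift, L⁻¹{5/((s-5)² + 25)} = e^(5t)·sin(5t)

Final answer: e^(5t)·sin(5t)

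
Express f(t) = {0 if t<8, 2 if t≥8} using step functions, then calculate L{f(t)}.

f(t) = 2·u(t-8). L{u(t-8)} = e^(-8s)/s, so L{f(t)} = 2·e^(-8s)/s

Final answer: 2·e^(-8s)/s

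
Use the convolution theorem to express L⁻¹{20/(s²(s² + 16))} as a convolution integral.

20/(s²(s² + 16)) = (1/s²)·(20/(s² + 16)) = L{t}·L{5·sin(4t)}. So f(t) = t*(5·sin(4t)) = ∫₀ᵗ 5τ·sin(4(t-τ)) dτ

Final answer: ∫₀ᵗ 5τ·sin(4(t-τ)) dτ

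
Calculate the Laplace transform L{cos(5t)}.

L{cos(ωt)} = s/(s² + ω²), so L{cos(5t)} = s/(s² + 25)

Final answer: s/(s² + 25)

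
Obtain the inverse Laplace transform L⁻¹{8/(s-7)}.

L⁻¹{1/(s-a)} = e^(at), so L⁻¹{1/(s-7)} = e^(7t), and L⁻¹{8/(s-7)} = 8·e^(7t)

Final answer: 8·e^(7t)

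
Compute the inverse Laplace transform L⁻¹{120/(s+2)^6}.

L⁻¹{n!/(s-a)^(n+1)} = t^n·e^(at), so L⁻¹{120/(s+2)^6} = t^5·e^(-2t)

Final answer: t^5·e^(-2t)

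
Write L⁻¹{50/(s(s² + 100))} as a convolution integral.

50/(s(s² + 100)) = (1/s)·(50/(s² + 100)) = L{1}·L{5·sin(10t)}. So f(t) = 1*(5·sin(10t)) = ∫₀ᵗ 5·sin(10τ) dτ

Final answer: ∫₀ᵗ 5·sin(10τ) dτ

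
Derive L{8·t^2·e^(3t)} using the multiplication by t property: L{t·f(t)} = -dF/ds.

Using L{t^n·e^(at)} = n!/(s-a)^(n+1), L{t^2·e^(3t)} = 2/(s-3)^3, so L{8·t^2·e^(3t)} = 8·2/(s-3)^3 = 16/(s-3)^3

Final answer: 16/(s-3)^3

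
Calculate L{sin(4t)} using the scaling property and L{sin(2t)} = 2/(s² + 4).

Using L{f(at)} = (1/a)F(s/a) with a=2: L{sin(4t)} = (1/2) · 2/((s/2)² + 4) = (1/2) · 2·4/(s² + 16) = 4/(s² + 16)

Final answer: 4/(s² + 16)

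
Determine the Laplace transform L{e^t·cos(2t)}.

L{e^(at)·cos(ωt)} = (s-a)/((s-a)² + ω²), so L{e^t·cos(2t)} = (s-1)/((s-1)² + 4)

Final answer: (s-1)/((s-1)² + 4)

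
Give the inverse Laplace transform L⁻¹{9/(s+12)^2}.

L⁻¹{n!/(s-a)^(n+1)} = t^n·e^(at) with n=1, a=-12. So L⁻¹{1/(s+12)^2} = t·e^(-12t), and L⁻¹{9/(s+12)^2} = (9/1)·t·e^(-12t) = 9·t·e^(-12t)

Final answer: 9·t·e^(-12t)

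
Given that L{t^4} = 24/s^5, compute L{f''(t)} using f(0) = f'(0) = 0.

L{f''(t)} = s²F(s) - sf(0) - f'(0) = s²·24/s^5 - 0 - 0 = 24/s^3

Final answer: 24/s^3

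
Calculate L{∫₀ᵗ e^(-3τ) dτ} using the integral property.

L{∫₀ᵗ f(τ)dτ} = F(s)/s with F(s) = 1/(s+3), so L{∫₀ᵗ e^(-3τ) dτ} = 1/(s(s+3))

Final answer: 1/(s(s+3))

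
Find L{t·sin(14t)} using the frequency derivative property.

L{sin(14t)} = 14/(s² + 196). By L{t·f(t)} = -F'(s): -d/ds[14/(s² + 196)] = -(14)·(-2s)/(s² + 196)² = 28s/(s² + 196)²

Final answer: 28s/(s² + 196)²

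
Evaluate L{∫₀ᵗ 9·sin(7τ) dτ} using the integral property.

L{∫₀ᵗ f(τ)dτ} = F(s)/s with F(s) = 63/(s² + 49), so the result is (63/(s² + 49))/s = 63/(s(s² + 49))

Final answer: 63/(s(s² + 49))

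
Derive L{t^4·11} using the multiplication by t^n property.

L{11} = 11/s. d^1/ds^1[1/s] = -1/s². d^2/ds^2[1/s] = 2/s^3. d^3/ds^3[1/s] = -6/s^4. d^4/ds^4[1/s] = 24/s^5. So L{t^4} = (-1)^{4}·24/s^5 = 24/s^5. Then L{t^4·11} = 11·24/s^5 = 264/s^5

Final answer: 264/s^5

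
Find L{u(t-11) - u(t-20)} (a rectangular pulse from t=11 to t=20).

L{u(t-a)} = e^(-as)/s. L{u(t-11) - u(t-20)} = (e^(-11s) - e^(-20s))/s

Final answer: (e^(-11s) - e^(-20s))/s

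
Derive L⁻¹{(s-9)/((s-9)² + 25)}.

Using frequency shift: L⁻¹{(s-a)/((s-a)² + b²)} = e^(at)cos(bt). Here a=9, b=5

Final answer: e^(9t)·cos(5t)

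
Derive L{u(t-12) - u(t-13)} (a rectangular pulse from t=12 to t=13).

L{u(t-a)} = e^(-as)/s. L{u(t-12) - u(t-13)} = (e^(-12s) - e^(-13s))/s

Final answer: (e^(-12s) - e^(-13s))/s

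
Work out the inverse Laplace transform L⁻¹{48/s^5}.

L⁻¹{n!/s^(n+1)} = t^n with n=4. So L⁻¹{24/s^5} = t^4, and L⁻¹{48/s^5} = (48/24)·t^4 = 2·t^4

Final answer: 2·t^4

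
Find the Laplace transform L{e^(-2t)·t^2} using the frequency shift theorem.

L{e^(at)·t^n} = n!/(s-a)^(n+1), so L{e^(-2t)·t^2} = 2/(s+2)^3

Final answer: 2/(s+2)^3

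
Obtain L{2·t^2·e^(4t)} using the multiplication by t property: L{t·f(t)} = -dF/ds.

Using L{t^n·e^(at)} = n!/(s-a)^(n+1), L{t^2·e^(4t)} = 2/(s-4)^3, so L{2·t^2·e^(4t)} = 2·2/(s-4)^3 = 4/(s-4)^3

Final answer: 4/(s-4)^3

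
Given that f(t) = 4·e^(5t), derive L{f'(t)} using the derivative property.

f(0) = 4, F(s) = 4/(s-5). L{f'(t)} = s·F(s) - f(0) = 4s/(s-5) - 4 = (4s - 4(s-5))/(s-5) = 20/(s-5)

Final answer: 20/(s-5)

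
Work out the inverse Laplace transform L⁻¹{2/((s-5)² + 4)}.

Using frequency shift, L⁻¹{2/((s-5)² + 4)} = e^(5t)·sin(2t)

Final answer: e^(5t)·sin(2t)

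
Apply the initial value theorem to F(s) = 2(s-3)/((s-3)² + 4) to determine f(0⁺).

f(0⁺) = lim_{s→∞} sF(s) = lim_{s→∞} 2s(s-3)/((s-3)² + 4) = 2

Final answer: 2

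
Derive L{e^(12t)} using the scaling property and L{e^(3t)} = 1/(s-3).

Using L{f(at)} = (1/a)F(s/a) with a=4 and f(t) = e^(3t): L{e^(12t)} = (1/4) · 1/((s/4)-3) = (1/4) · 4/(s-12) = 1/(s-12)

Final answer: 1/(s-12)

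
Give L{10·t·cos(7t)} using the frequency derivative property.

L{cos(7t)} = s/(s² + 49). Derivative: d/ds[s/(s² + 49)] = [(s² + 49) - s·2s]/(s² + 49)² = (49 - s²)/(s² + 49)². So L{t·cos(7t)} = -F'(s) = (s² - 49)/(s² + 49)². Then L{10·t·cos(7t)} = 10·(s² - 49)/(s² + 49)²

Final answer: 10·(s² - 49)/(s² + 49)²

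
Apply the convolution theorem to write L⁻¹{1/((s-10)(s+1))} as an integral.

1/((s-10)(s+1)) = (1/(s-10))·(1/(s+1)) = L{e^(10t)}·L{e^(-t)}. So f(t) = e^(10t)*e^(-t) = ∫₀ᵗ e^(10τ)·e^(-(t-τ)) dτ

Final answer: ∫₀ᵗ e^(10τ)·e^(-(t-τ)) dτ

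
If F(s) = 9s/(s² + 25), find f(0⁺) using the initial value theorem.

f(0⁺) = lim_{s→∞} s·9s/(s² + 25) = lim_{s→∞} 9s²/(s² + 25) = 9

Final answer: 9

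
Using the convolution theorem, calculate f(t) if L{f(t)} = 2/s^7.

2/s^7 = (2/s)·(1/s^6) = L{2}·L{t^5/120}. By convolution, f(t) = 2*t^5/120 = ∫₀ᵗ 2·τ^5/120 dτ = 2·t^6/720

Final answer: 2·t^6/720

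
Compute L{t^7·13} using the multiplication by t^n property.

L{13} = 13/s. d^1/ds^1[1/s] = -1/s². d^2/ds^2[1/s] = 2/s^3. d^3/ds^3[1/s] = -6/s^4. d^4/ds^4[1/s] = 24/s^5. d^5/ds^5[1/s] = -120/s^6. d^6/ds^6[1/s] = 720/s^7. d^7/ds^7[1/s] = -5040/s^8. So L{t^7} = (-1)^{7}·-5040/s^8 = 5040/s^8. Then L{t^7·13} = 13·5040/s^8 = 65520/s^8

Final answer: 65520/s^8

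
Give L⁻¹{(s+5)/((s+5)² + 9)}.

Using frequency shift: L⁻¹{(s-a)/((s-a)² + b²)} = e^(at)cos(bt). Here a=-5, b=3

Final answer: e^(-5t)·cos(3t)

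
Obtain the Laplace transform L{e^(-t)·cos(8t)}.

L{e^(at)·cos(ωt)} = (s-a)/((s-a)² + ω²), so L{e^(-t)·cos(8t)} = (s+1)/((s+1)² + 64)

Final answer: (s+1)/((s+1)² + 64)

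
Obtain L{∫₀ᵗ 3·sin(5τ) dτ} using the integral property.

L{∫₀ᵗ f(τ)dτ} = F(s)/s with F(s) = 15/(s² + 25), so the result is (15/(s² + 25))/s = 15/(s(s² + 25))

Final answer: 15/(s(s² + 25))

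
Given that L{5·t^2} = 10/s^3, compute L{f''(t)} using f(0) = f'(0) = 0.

L{f''(t)} = s²F(s) - sf(0) - f'(0) = s²·10/s^3 - 0 - 0 = 10/s

Final answer: 10/s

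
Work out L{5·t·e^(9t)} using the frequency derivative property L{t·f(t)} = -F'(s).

L{e^(9t)} = 1/(s-9). By frequency derivative: L{t·e^(9t)} = -d/ds[1/(s-9)] = -(-1)/(s-9)² = 1/(s-9)². Then L{5·t·e^(9t)} = 5·1/(s-9)² = 5/(s-9)²

Final answer: 5/(s-9)²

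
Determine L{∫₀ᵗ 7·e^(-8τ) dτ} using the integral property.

L{∫₀ᵗ f(τ)dτ} = F(s)/s with F(s) = 7/(s+8), so L{∫₀ᵗ 7·e^(-8τ) dτ} = 7/(s(s+8))

Final answer: 7/(s(s+8))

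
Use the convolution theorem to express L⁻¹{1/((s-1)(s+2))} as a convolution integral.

1/((s-1)(s+2)) = (1/(s-1))·(1/(s+2)) = L{e^t}·L{e^(-2t)}. So f(t) = e^t*e^(-2t) = ∫₀ᵗ e^(τ)·e^(-2(t-τ)) dτ

Final answer: ∫₀ᵗ e^(τ)·e^(-2(t-τ)) dτ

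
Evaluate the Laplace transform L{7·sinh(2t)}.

L{sinh(ωt)} = ω/(s² - ω²), so L{sinh(2t)} = 2/(s² - 4). Then L{7·sinh(2t)} = 7·2/(s² - 4) = 14/(s² - 4)

Final answer: 14/(s² - 4)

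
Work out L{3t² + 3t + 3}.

L{3t² + 3t + 3} = 3·2/s³ + 3/s² + 3/s = 6/s³ + 3/s² + 3/s

Final answer: 6/s³ + 3/s² + 3/s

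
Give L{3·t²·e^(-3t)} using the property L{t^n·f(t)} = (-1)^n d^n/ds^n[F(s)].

L{e^(-3t)} = 1/(s+3). d/ds[1/(s+3)] = -1/(s+3)². d²/ds²[1/(s+3)] = 2/(s+3)³. So L{t²·e^(-3t)} = (-1)² · 2/(s+3)³ = 2/(s+3)³. Then L{3·t²·e^(-3t)} = 3·2/(s+3)³ = 6/(s+3)³

Final answer: 6/(s+3)³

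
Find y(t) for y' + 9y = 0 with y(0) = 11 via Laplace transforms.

L{y'} + 9L{y} = 0. sY - 11 + 9Y = 0. Y(s+9) = 11. Y = 11/(s+9)

Final answer: y(t) = 11e^(-9t)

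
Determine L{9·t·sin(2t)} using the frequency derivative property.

L{sin(2t)} = 2/(s² + 4). By L{t·f(t)} = -F'(s): -d/ds[2/(s² + 4)] = -(2)·(-2s)/(s² + 4)² = 4s/(s² + 4)². Then L{9·t·sin(2t)} = 9·4s/(s² + 4)² = 36s/(s² + 4)²

Final answer: 36s/(s² + 4)²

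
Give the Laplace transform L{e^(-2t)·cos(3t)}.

L{e^(at)·cos(ωt)} = (s-a)/((s-a)² + ω²), so L{e^(-2t)·cos(3t)} = (s+2)/((s+2)² + 9)

Final answer: (s+2)/((s+2)² + 9)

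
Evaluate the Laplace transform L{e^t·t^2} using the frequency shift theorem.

L{e^(at)·t^n} = n!/(s-a)^(n+1), so L{e^t·t^2} = 2/(s-1)^3

Final answer: 2/(s-1)^3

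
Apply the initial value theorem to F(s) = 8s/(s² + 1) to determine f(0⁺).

f(0⁺) = lim_{s→∞} s·8s/(s² + 1) = lim_{s→∞} 8s²/(s² + 1) = 8

Final answer: 8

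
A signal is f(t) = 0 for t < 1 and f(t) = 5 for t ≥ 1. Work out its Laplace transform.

f(t) = 5·u(t-1). L{u(t-1)} = e^(-s)/s, so L{f(t)} = 5·e^(-s)/s

Final answer: 5·e^(-s)/s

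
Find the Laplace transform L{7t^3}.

L{7t^3} = 7 · L{t^3} = 7 · 6/s^4 = 42/s^4

Final answer: 42/s^4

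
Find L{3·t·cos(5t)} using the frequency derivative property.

L{cos(5t)} = s/(s² + 25). Derivative: d/ds[s/(s² + 25)] = [(s² + 25) - s·2s]/(s² + 25)² = (25 - s²)/(s² + 25)². So L{t·cos(5t)} = -F'(s) = (s² - 25)/(s² + 25)². Then L{3·t·cos(5t)} = 3·(s² - 25)/(s² + 25)²

Final answer: 3·(s² - 25)/(s² + 25)²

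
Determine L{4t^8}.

L{t^n} = n!/s^(n+1). So L{4t^8} = 4·8!/s^9 = 161280/s^9

Final answer: 161280/s^9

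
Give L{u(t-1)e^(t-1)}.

u(t-a)f(t-a) with f(t)=e^t. L{e^t} = 1/(s-1). By time shift: e^(-s)/(s-1)

Final answer: e^(-s)/(s-1)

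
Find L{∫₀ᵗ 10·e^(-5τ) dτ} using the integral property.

L{∫₀ᵗ f(τ)dτ} = F(s)/s with F(s) = 10/(s+5), so L{∫₀ᵗ 10·e^(-5τ) dτ} = 10/(s(s+5))

Final answer: 10/(s(s+5))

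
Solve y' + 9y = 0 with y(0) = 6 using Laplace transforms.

L{y'} + 9L{y} = 0. sY - 6 + 9Y = 0. Y(s+9) = 6. Y = 6/(s+9)

Final answer: y(t) = 6e^(-9t)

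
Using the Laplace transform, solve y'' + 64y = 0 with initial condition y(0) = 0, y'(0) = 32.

L{y''} + 64L{y} = 0. s²Y - 0 - 32 + 64Y = 0. Y(s² + 64) = 32. Y = (32)/(s² + 64). Inverting: y(t) = 4sin(8t)

Final answer: y(t) = 4sin(8t)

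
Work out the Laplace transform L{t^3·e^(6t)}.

L{t^n·e^(at)} = n!/(s-a)^(n+1), so L{t^3·e^(6t)} = 6/(s-6)^4

Final answer: 6/(s-6)^4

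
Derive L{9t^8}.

L{t^n} = n!/s^(n+1). So L{9t^8} = 9·8!/s^9 = 362880/s^9

Final answer: 362880/s^9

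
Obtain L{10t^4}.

L{t^n} = n!/s^(n+1). So L{10t^4} = 10·4!/s^5 = 240/s^5

Final answer: 240/s^5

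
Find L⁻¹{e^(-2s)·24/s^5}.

L⁻¹{24/s^5} = t^4. By the time shift theorem, L⁻¹{e^(-as)F(s)} = u(t-a)f(t-a) with a=2, so L⁻¹{e^(-2s)·24/s^5} = u(t-2)·(t-2)^4

Final answer: u(t-2)·(t-2)^4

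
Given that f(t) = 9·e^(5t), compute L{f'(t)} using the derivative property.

f(0) = 9, F(s) = 9/(s-5). L{f'(t)} = s·F(s) - f(0) = 9s/(s-5) - 9 = (9s - 9(s-5))/(s-5) = 45/(s-5)

Final answer: 45/(s-5)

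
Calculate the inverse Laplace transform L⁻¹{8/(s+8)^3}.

L⁻¹{n!/(s-a)^(n+1)} = t^n·e^(at) with n=2, a=-8. So L⁻¹{2/(s+8)^3} = t^2·e^(-8t), and L⁻¹{8/(s+8)^3} = (8/2)·t^2·e^(-8t) = 4·t^2·e^(-8t)

Final answer: 4·t^2·e^(-8t)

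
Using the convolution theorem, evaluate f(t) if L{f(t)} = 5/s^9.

5/s^9 = (5/s)·(1/s^8) = L{5}·L{t^7/5040}. By convolution, f(t) = 5*t^7/5040 = ∫₀ᵗ 5·τ^7/5040 dτ = 5·t^8/40320

Final answer: 5·t^8/40320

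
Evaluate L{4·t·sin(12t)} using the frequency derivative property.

L{sin(12t)} = 12/(s² + 144). By L{t·f(t)} = -F'(s): -d/ds[12/(s² + 144)] = -(12)·(-2s)/(s² + 144)² = 24s/(s² + 144)². Then L{4·t·sin(12t)} = 4·24s/(s² + 144)² = 96s/(s² + 144)²

Final answer: 96s/(s² + 144)²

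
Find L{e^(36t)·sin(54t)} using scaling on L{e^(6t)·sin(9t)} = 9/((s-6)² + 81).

Scaling with a=6: L{e^(36t)·sin(54t)} = (1/6) · 9/((s/6-6)² + 81). Simplifying: 54/((s-36)² + 2916)

Final answer: 54/((s-36)² + 2916)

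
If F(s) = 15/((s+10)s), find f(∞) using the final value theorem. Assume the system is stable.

f(∞) = lim_{s→0} sF(s) = lim_{s→0} 15/(s+10) = 3/2

Final answer: 3/2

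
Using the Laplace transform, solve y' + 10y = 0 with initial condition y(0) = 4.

L{y'} + 10L{y} = 0. sY - 4 + 10Y = 0. Y(s+10) = 4. Y = 4/(s+10)

Final answer: y(t) = 4e^(-10t)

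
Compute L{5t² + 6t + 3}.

L{5t² + 6t + 3} = 5·2/s³ + 6/s² + 3/s = 10/s³ + 6/s² + 3/s

Final answer: 10/s³ + 6/s² + 3/s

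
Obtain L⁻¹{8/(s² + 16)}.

This is the form c·a/(s² + a²) with a = 4, c = 2. L⁻¹ = 2·sin(4t)

Final answer: 2·sin(4t)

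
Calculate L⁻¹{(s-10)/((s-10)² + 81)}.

Using frequency shift: L⁻¹{(s-a)/((s-a)² + b²)} = e^(at)cos(bt). Here a=10, b=9

Final answer: e^(10t)·cos(9t)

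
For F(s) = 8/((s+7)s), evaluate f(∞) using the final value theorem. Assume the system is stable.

f(∞) = lim_{s→0} sF(s) = lim_{s→0} 8/(s+7) = 8/7

Final answer: 8/7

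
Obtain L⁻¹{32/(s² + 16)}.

This is the form c·a/(s² + a²) with a = 4, c = 8. L⁻¹ = 8·sin(4t)

Final answer: 8·sin(4t)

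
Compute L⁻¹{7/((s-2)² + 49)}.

Form: b/((s-a)² + b²) → e^(at)sin(bt). With a=2, b=7

Final answer: e^(2t)·sin(7t)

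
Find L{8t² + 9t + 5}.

L{8t² + 9t + 5} = 8·2/s³ + 9/s² + 5/s = 16/s³ + 9/s² + 5/s

Final answer: 16/s³ + 9/s² + 5/s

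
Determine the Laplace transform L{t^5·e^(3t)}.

L{t^n·e^(at)} = n!/(s-a)^(n+1), so L{t^5·e^(3t)} = 120/(s-3)^6

Final answer: 120/(s-3)^6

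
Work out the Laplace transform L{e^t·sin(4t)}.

L{e^(at)·sin(ωt)} = ω/((s-a)² + ω²), so L{e^t·sin(4t)} = 4/((s-1)² + 16)

Final answer: 4/((s-1)² + 16)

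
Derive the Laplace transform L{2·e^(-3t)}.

L{e^(at)} = 1/(s-a), so L{e^(-3t)} = 1/(s+3). Then L{2·e^(-3t)} = 2/(s+3)

Final answer: 2/(s+3)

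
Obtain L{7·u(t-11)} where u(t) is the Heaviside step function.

L{u(t-a)} = e^(-as)/s. Here a=11, so L{u(t-11)} = e^(-11s)/s, and L{7·u(t-11)} = 7·e^(-11s)/s

Final answer: 7·e^(-11s)/s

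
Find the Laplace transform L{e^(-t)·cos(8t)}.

L{e^(at)·cos(ωt)} = (s-a)/((s-a)² + ω²), so L{e^(-t)·cos(8t)} = (s+1)/((s+1)² + 64)

Final answer: (s+1)/((s+1)² + 64)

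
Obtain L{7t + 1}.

L{7t + 1} = 7·L{t} + L{1} = 7/s² + 1/s

Final answer: 7/s² + 1/s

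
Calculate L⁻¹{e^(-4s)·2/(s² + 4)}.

L⁻¹{2/(s² + 4)} = sin(2t). By the time shift theorem, L⁻¹{e^(-as)F(s)} = u(t-a)f(t-a) with a=4, so L⁻¹{e^(-4s)·2/(s² + 4)} = u(t-4)·sin(2(t-4))

Final answer: u(t-4)·sin(2(t-4))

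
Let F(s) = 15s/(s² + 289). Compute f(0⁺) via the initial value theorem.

f(0⁺) = lim_{s→∞} s·15s/(s² + 289) = lim_{s→∞} 15s²/(s² + 289) = 15

Final answer: 15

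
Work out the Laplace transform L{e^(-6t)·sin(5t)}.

L{e^(at)·sin(ωt)} = ω/((s-a)² + ω²), so L{e^(-6t)·sin(5t)} = 5/((s+6)² + 25)

Final answer: 5/((s+6)² + 25)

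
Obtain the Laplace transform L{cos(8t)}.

L{cos(ωt)} = s/(s² + ω²), so L{cos(8t)} = s/(s² + 64)

Final answer: s/(s² + 64)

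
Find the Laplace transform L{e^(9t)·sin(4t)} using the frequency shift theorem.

Frequency shift: L{e^(at)f(t)} = F(s-a). L{e^(9t)·sin(4t)} = 4/((s-9)² + 16)

Final answer: 4/((s-9)² + 16)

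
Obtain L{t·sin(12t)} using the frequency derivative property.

L{sin(12t)} = 12/(s² + 144). By L{t·f(t)} = -F'(s): -d/ds[12/(s² + 144)] = -(12)·(-2s)/(s² + 144)² = 24s/(s² + 144)²

Final answer: 24s/(s² + 144)²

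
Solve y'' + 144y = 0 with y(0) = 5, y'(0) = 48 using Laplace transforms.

L{y''} + 144L{y} = 0. s²Y - 5s - 48 + 144Y = 0. Y(s² + 144) = 5s + 48. Y = (5s + 48)/(s² + 144). Inverting: y(t) = 5cos(12t) + 4sin(12t)

Final answer: y(t) = 5cos(12t) + 4sin(12t)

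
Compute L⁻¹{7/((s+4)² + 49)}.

Form: b/((s-a)² + b²) → e^(at)sin(bt). With a=-4, b=7

Final answer: e^(-4t)·sin(7t)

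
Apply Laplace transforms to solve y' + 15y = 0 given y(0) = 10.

L{y'} + 15L{y} = 0. sY - 10 + 15Y = 0. Y(s+15) = 10. Y = 10/(s+15)

Final answer: y(t) = 10e^(-15t)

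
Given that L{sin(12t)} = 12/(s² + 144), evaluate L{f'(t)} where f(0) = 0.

L{f'(t)} = s·F(s) - f(0) = s·12/(s² + 144) - 0 = 12s/(s² + 144)

Final answer: 12s/(s² + 144)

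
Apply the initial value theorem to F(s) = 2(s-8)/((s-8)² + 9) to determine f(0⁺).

f(0⁺) = lim_{s→∞} sF(s) = lim_{s→∞} 2s(s-8)/((s-8)² + 9) = 2

Final answer: 2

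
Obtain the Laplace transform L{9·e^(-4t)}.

L{e^(at)} = 1/(s-a), so L{e^(-4t)} = 1/(s+4). Then L{9·e^(-4t)} = 9/(s+4)

Final answer: 9/(s+4)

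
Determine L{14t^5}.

L{t^n} = n!/s^(n+1). So L{14t^5} = 14·5!/s^6 = 1680/s^6

Final answer: 1680/s^6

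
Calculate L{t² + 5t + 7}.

L{t² + 5t + 7} = 2/s³ + 5/s² + 7/s = 2/s³ + 5/s² + 7/s

Final answer: 2/s³ + 5/s² + 7/s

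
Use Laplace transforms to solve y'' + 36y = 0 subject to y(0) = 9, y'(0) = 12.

L{y''} + 36L{y} = 0. s²Y - 9s - 12 + 36Y = 0. Y(s² + 36) = 9s + 12. Y = (9s + 12)/(s² + 36). Inverting: y(t) = 9cos(6t) + 2sin(6t)

Final answer: y(t) = 9cos(6t) + 2sin(6t)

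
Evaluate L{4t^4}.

L{t^n} = n!/s^(n+1). So L{4t^4} = 4·4!/s^5 = 96/s^5

Final answer: 96/s^5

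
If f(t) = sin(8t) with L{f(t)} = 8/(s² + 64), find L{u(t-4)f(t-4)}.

Time shift theorem: L{u(t-a)f(t-a)} = e^(-as)F(s). Here a=4, F(s) = 8/(s² + 64), so L{u(t-4)f(t-4)} = e^(-4s)·8/(s² + 64)

Final answer: e^(-4s)·8/(s² + 64)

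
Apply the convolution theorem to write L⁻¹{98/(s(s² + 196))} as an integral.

98/(s(s² + 196)) = (1/s)·(98/(s² + 196)) = L{1}·L{7·sin(14t)}. So f(t) = 1*(7·sin(14t)) = ∫₀ᵗ 7·sin(14τ) dτ

Final answer: ∫₀ᵗ 7·sin(14τ) dτ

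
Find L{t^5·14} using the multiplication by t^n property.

L{14} = 14/s. d^1/ds^1[1/s] = -1/s². d^2/ds^2[1/s] = 2/s^3. d^3/ds^3[1/s] = -6/s^4. d^4/ds^4[1/s] = 24/s^5. d^5/ds^5[1/s] = -120/s^6. So L{t^5} = (-1)^{5}·-120/s^6 = 120/s^6. Then L{t^5·14} = 14·120/s^6 = 1680/s^6

Final answer: 1680/s^6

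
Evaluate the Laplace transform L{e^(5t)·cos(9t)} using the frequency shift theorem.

Frequency shift: L{e^(at)f(t)} = F(s-a). L{e^(5t)·cos(9t)} = (s-5)/((s-5)² + 81)

Final answer: (s-5)/((s-5)² + 81)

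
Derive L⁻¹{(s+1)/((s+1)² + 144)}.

Using frequency shift: L⁻¹{(s-a)/((s-a)² + b²)} = e^(at)cos(bt). Here a=-1, b=12

Final answer: e^(-t)·cos(12t)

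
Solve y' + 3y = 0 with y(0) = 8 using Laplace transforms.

L{y'} + 3L{y} = 0. sY - 8 + 3Y = 0. Y(s+3) = 8. Y = 8/(s+3)

Final answer: y(t) = 8e^(-3t)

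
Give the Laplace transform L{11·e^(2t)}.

L{e^(at)} = 1/(s-a), so L{e^(2t)} = 1/(s-2). Then L{11·e^(2t)} = 11/(s-2)

Final answer: 11/(s-2)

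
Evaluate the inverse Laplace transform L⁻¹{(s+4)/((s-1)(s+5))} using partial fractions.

Using partial fractions, f(t) = (5e^t + e^(-5t))/6

Final answer: (5e^t + e^(-5t))/6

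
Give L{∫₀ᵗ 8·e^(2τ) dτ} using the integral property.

L{∫₀ᵗ f(τ)dτ} = F(s)/s with F(s) = 8/(s-2), so L{∫₀ᵗ 8·e^(2τ) dτ} = 8/(s(s-2))

Final answer: 8/(s(s-2))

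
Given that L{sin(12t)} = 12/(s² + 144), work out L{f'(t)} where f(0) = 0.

L{f'(t)} = s·F(s) - f(0) = s·12/(s² + 144) - 0 = 12s/(s² + 144)

Final answer: 12s/(s² + 144)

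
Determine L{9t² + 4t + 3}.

L{9t² + 4t + 3} = 9·2/s³ + 4/s² + 3/s = 18/s³ + 4/s² + 3/s

Final answer: 18/s³ + 4/s² + 3/s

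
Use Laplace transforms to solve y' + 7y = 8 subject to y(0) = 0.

sY + 7Y = 8/s. Y = 8/(s(s+7)). Partial fractions: Y = 8/7/s - 8/7/(s+7)

Final answer: y(t) = 8/7(1 - e^(-7t))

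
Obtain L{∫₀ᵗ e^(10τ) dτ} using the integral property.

L{∫₀ᵗ f(τ)dτ} = F(s)/s with F(s) = 1/(s-10), so L{∫₀ᵗ e^(10τ) dτ} = 1/(s(s-10))

Final answer: 1/(s(s-10))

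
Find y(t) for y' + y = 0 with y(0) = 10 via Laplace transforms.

L{y'} + L{y} = 0. sY - 10 + Y = 0. Y(s+1) = 10. Y = 10/(s+1)

Final answer: y(t) = 10e^(-t)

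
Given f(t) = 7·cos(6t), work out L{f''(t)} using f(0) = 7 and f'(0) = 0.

F(s) = 7s/(s² + 36). L{f''(t)} = s²F(s) - sf(0) - f'(0) = 7s³/(s² + 36) - 7s = (7s³ - 7s(s² + 36))/(s² + 36) = -252s/(s² + 36)

Final answer: -252s/(s² + 36)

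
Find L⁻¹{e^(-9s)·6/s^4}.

L⁻¹{6/s^4} = t^3. By the time shift theorem, L⁻¹{e^(-as)F(s)} = u(t-a)f(t-a) with a=9, so L⁻¹{e^(-9s)·6/s^4} = u(t-9)·(t-9)^3

Final answer: u(t-9)·(t-9)^3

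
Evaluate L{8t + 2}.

L{8t + 2} = 8·L{t} + 2·L{1} = 8/s² + 2/s

Final answer: 8/s² + 2/s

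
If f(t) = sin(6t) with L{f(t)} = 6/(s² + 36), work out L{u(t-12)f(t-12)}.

Time shift theorem: L{u(t-a)f(t-a)} = e^(-as)F(s). Here a=12, F(s) = 6/(s² + 36), so L{u(t-12)f(t-12)} = e^(-12s)·6/(s² + 36)

Final answer: e^(-12s)·6/(s² + 36)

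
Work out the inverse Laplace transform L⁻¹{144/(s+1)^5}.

L⁻¹{n!/(s-a)^(n+1)} = t^n·e^(at) with n=4, a=-1. So L⁻¹{24/(s+1)^5} = t^4·e^(-t), and L⁻¹{144/(s+1)^5} = (144/24)·t^4·e^(-t) = 6·t^4·e^(-t)

Final answer: 6·t^4·e^(-t)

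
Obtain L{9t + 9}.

L{9t + 9} = 9·L{t} + 9·L{1} = 9/s² + 9/s

Final answer: 9/s² + 9/s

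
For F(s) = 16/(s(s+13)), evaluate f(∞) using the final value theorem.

f(∞) = lim_{s→0} s·16/(s(s+13)) = lim_{s→0} 16/(s+13) = 16/13 = 16/13

Final answer: 16/13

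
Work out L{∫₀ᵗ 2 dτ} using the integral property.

L{∫₀ᵗ f(τ)dτ} = F(s)/s with f(t) = 2. F(s) = 2/s, so L{∫₀ᵗ 2 dτ} = (2/s)/s = 2/s². (Check: ∫₀ᵗ 2 dτ = 2t.)

Final answer: 2/s²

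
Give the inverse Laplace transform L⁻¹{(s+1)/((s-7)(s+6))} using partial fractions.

Using partial fractions, f(t) = (8e^(7t) + 5e^(-6t))/13

Final answer: (8e^(7t) + 5e^(-6t))/13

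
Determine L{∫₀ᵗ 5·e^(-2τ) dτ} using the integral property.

L{∫₀ᵗ f(τ)dτ} = F(s)/s with F(s) = 5/(s+2), so L{∫₀ᵗ 5·e^(-2τ) dτ} = 5/(s(s+2))

Final answer: 5/(s(s+2))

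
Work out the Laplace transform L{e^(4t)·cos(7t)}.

L{e^(at)·cos(ωt)} = (s-a)/((s-a)² + ω²), so L{e^(4t)·cos(7t)} = (s-4)/((s-4)² + 49)

Final answer: (s-4)/((s-4)² + 49)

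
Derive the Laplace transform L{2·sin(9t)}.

L{sin(ωt)} = ω/(s² + ω²), so L{sin(9t)} = 9/(s² + 81). Then L{2·sin(9t)} = 2·9/(s² + 81) = 18/(s² + 81)

Final answer: 18/(s² + 81)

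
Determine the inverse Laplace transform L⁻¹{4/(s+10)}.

L⁻¹{1/(s-a)} = e^(at), so L⁻¹{1/(s+10)} = e^(-10t), and L⁻¹{4/(s+10)} = 4·e^(-10t)

Final answer: 4·e^(-10t)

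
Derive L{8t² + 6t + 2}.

L{8t² + 6t + 2} = 8·2/s³ + 6/s² + 2/s = 16/s³ + 6/s² + 2/s

Final answer: 16/s³ + 6/s² + 2/s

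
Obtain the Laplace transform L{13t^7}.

L{13t^7} = 13 · L{t^7} = 13 · 5040/s^8 = 65520/s^8

Final answer: 65520/s^8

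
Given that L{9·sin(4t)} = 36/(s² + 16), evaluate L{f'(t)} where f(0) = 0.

L{f'(t)} = s·F(s) - f(0) = s·36/(s² + 16) - 0 = 36s/(s² + 16)

Final answer: 36s/(s² + 16)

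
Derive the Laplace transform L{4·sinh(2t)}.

L{sinh(ωt)} = ω/(s² - ω²), so L{sinh(2t)} = 2/(s² - 4). Then L{4·sinh(2t)} = 4·2/(s² - 4) = 8/(s² - 4)

Final answer: 8/(s² - 4)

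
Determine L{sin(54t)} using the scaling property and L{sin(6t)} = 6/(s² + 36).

Using L{f(at)} = (1/a)F(s/a) with a=9: L{sin(54t)} = (1/9) · 6/((s/9)² + 36) = (1/9) · 6·81/(s² + 2916) = 54/(s² + 2916)

Final answer: 54/(s² + 2916)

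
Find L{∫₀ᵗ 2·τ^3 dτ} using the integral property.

L{∫₀ᵗ f(τ)dτ} = F(s)/s with f(t) = 2t^3. F(s) = 12/s^4, so L{∫₀ᵗ 2·τ^3 dτ} = (12/s^4)/s = 12/s^5. (Check: ∫₀ᵗ 2·τ^3 dτ = 2t^4/4.)

Final answer: 12/s^5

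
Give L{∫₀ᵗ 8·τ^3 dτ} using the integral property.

L{∫₀ᵗ f(τ)dτ} = F(s)/s with f(t) = 8t^3. F(s) = 48/s^4, so L{∫₀ᵗ 8·τ^3 dτ} = (48/s^4)/s = 48/s^5. (Check: ∫₀ᵗ 8·τ^3 dτ = 8t^4/4.)

Final answer: 48/s^5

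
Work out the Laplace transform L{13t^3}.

L{13t^3} = 13 · L{t^3} = 13 · 6/s^4 = 78/s^4

Final answer: 78/s^4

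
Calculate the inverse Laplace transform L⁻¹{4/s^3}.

L⁻¹{n!/s^(n+1)} = t^n with n=2. So L⁻¹{2/s^3} = t^2, and L⁻¹{4/s^3} = (4/2)·t^2 = 2·t^2

Final answer: 2·t^2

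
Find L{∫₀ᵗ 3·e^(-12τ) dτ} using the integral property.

L{∫₀ᵗ f(τ)dτ} = F(s)/s with F(s) = 3/(s+12), so L{∫₀ᵗ 3·e^(-12τ) dτ} = 3/(s(s+12))

Final answer: 3/(s(s+12))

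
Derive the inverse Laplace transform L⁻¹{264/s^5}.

L⁻¹{n!/s^(n+1)} = t^n with n=4. So L⁻¹{24/s^5} = t^4, and L⁻¹{264/s^5} = (264/24)·t^4 = 11·t^4

Final answer: 11·t^4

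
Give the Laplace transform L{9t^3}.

L{9t^3} = 9 · L{t^3} = 9 · 6/s^4 = 54/s^4

Final answer: 54/s^4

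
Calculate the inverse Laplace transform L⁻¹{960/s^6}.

L⁻¹{n!/s^(n+1)} = t^n with n=5. So L⁻¹{120/s^6} = t^5, and L⁻¹{960/s^6} = (960/120)·t^5 = 8·t^5

Final answer: 8·t^5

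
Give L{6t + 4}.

L{6t + 4} = 6·L{t} + 4·L{1} = 6/s² + 4/s

Final answer: 6/s² + 4/s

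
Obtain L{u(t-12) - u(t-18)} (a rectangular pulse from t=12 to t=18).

L{u(t-a)} = e^(-as)/s. L{u(t-12) - u(t-18)} = (e^(-12s) - e^(-18s))/s

Final answer: (e^(-12s) - e^(-18s))/s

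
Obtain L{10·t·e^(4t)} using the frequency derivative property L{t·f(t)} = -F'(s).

L{e^(4t)} = 1/(s-4). By frequency derivative: L{t·e^(4t)} = -d/ds[1/(s-4)] = -(-1)/(s-4)² = 1/(s-4)². Then L{10·t·e^(4t)} = 10·1/(s-4)² = 10/(s-4)²

Final answer: 10/(s-4)²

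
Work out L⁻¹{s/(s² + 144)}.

This is the form c·s/(s² + a²) with a = 12. L⁻¹ = cos(12t)

Final answer: cos(12t)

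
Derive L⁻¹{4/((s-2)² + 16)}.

Form: b/((s-a)² + b²) → e^(at)sin(bt). With a=2, b=4

Final answer: e^(2t)·sin(4t)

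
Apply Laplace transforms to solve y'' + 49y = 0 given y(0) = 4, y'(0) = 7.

L{y''} + 49L{y} = 0. s²Y - 4s - 7 + 49Y = 0. Y(s² + 49) = 4s + 7. Y = (4s + 7)/(s² + 49). Inverting: y(t) = 4cos(7t) + sin(7t)

Final answer: y(t) = 4cos(7t) + sin(7t)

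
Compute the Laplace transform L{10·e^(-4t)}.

L{e^(at)} = 1/(s-a), so L{e^(-4t)} = 1/(s+4). Then L{10·e^(-4t)} = 10/(s+4)

Final answer: 10/(s+4)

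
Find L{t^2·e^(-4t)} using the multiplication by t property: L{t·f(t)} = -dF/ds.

Using L{t^n·e^(at)} = n!/(s-a)^(n+1), L{t^2·e^(-4t)} = 2/(s+4)^3

Final answer: 2/(s+4)^3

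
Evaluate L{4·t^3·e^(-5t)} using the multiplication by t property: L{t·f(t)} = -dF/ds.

Using L{t^n·e^(at)} = n!/(s-a)^(n+1), L{t^3·e^(-5t)} = 6/(s+5)^4, so L{4·t^3·e^(-5t)} = 4·6/(s+5)^4 = 24/(s+5)^4

Final answer: 24/(s+5)^4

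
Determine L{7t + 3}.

L{7t + 3} = 7·L{t} + 3·L{1} = 7/s² + 3/s

Final answer: 7/s² + 3/s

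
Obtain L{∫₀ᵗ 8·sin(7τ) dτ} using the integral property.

L{∫₀ᵗ f(τ)dτ} = F(s)/s with F(s) = 56/(s² + 49), so the result is (56/(s² + 49))/s = 56/(s(s² + 49))

Final answer: 56/(s(s² + 49))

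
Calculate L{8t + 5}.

L{8t + 5} = 8·L{t} + 5·L{1} = 8/s² + 5/s

Final answer: 8/s² + 5/s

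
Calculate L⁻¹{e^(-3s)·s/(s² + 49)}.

L⁻¹{s/(s² + 49)} = cos(7t). By the time shift theorem, L⁻¹{e^(-as)F(s)} = u(t-a)f(t-a) with a=3, so L⁻¹{e^(-3s)·s/(s² + 49)} = u(t-3)·cos(7(t-3))

Final answer: u(t-3)·cos(7(t-3))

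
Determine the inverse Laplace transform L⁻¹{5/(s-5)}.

L⁻¹{1/(s-a)} = e^(at), so L⁻¹{1/(s-5)} = e^(5t), and L⁻¹{5/(s-5)} = 5·e^(5t)

Final answer: 5·e^(5t)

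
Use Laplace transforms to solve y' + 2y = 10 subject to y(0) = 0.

sY + 2Y = 10/s. Y = 10/(s(s+2)). Partial fractions: Y = 5/s - 5/(s+2)

Final answer: y(t) = 5(1 - e^(-2t))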